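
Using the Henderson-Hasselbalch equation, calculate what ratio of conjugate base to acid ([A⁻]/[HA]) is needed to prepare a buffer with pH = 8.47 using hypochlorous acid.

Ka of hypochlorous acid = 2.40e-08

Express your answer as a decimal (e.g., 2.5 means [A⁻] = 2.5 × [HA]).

pKa = -log(2.40e-08) = 7.6198. pH = pKa + log([A⁻]/[HA]), so log([A⁻]/[HA]) = pH − pKa = 8.47 − 7.6198 = 0.8502. [A⁻]/[HA] = 10^(0.8502) = 7.08

[A⁻]/[HA] = 7.08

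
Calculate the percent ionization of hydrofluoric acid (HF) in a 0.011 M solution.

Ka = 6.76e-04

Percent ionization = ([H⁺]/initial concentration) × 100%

Using Ka equilibrium: x² + Ka×x - Ka×C = 0. Solving: [H⁺] = 2.4098e-03. Percent = (2.4098e-03/0.011) × 100

Percent ionization = 21.9%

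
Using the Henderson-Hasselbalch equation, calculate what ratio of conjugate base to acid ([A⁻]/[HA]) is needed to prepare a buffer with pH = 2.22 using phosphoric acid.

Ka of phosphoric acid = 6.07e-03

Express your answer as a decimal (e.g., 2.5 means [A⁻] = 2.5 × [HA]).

pKa = -log(6.07e-03) = 2.2168. pH = pKa + log([A⁻]/[HA]), so log([A⁻]/[HA]) = pH − pKa = 2.22 − 2.2168 = 0.0032. [A⁻]/[HA] = 10^(0.0032) = 1.01

[A⁻]/[HA] = 1.01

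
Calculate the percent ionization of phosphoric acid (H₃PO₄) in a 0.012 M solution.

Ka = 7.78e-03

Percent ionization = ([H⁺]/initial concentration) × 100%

Using Ka equilibrium: x² + Ka×x - Ka×C = 0. Solving: [H⁺] = 6.5260e-03. Percent = (6.5260e-03/0.012) × 100

Percent ionization = 54.4%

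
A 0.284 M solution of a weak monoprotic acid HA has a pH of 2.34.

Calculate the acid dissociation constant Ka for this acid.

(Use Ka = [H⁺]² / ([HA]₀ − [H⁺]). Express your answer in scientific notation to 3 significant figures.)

[H⁺] = 10^(−pH) = 10^(−2.34) = 4.571e-03 M. For HA ⇌ H⁺ + A⁻, Ka = [H⁺][A⁻]/[HA] = [H⁺]² / ([HA]₀ − [H⁺]) = (4.571e-03)² / (0.284 − 4.571e-03) = 7.48e-05.

K_a = 7.48e-05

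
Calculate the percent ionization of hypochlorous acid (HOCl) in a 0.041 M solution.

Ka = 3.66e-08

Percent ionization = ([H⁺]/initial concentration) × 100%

Using Ka equilibrium: x² + Ka×x - Ka×C = 0. Solving: [H⁺] = 3.8719e-05. Percent = (3.8719e-05/0.041) × 100

Percent ionization = 0.0944%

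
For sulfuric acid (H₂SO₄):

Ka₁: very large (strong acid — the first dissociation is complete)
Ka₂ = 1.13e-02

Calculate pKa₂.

pKa₂ = -log(Ka₂) = -log(1.13e-02) = 1.95.

pK_{a2} = 1.95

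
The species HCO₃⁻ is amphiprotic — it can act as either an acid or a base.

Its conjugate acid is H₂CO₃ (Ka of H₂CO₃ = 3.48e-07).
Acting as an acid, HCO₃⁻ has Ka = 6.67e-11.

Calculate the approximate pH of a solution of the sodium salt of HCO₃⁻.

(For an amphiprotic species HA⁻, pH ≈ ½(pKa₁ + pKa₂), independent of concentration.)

pKa₁ = -log(3.48e-07) = 6.46; pKa₂ = -log(6.67e-11) = 10.18. For an amphiprotic species, pH ≈ ½(pKa₁ + pKa₂) = ½(6.46 + 10.18) = 8.32.

pH = 8.32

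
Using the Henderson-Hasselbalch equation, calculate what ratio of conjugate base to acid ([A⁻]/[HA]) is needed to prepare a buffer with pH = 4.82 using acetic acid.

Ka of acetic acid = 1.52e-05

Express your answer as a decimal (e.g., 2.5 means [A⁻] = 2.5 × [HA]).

pKa = -log(1.52e-05) = 4.8182. pH = pKa + log([A⁻]/[HA]), so log([A⁻]/[HA]) = pH − pKa = 4.82 − 4.8182 = 0.0018. [A⁻]/[HA] = 10^(0.0018) = 1.00

[A⁻]/[HA] = 1.00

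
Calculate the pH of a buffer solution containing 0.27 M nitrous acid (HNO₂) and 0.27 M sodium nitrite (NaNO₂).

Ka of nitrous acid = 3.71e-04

pKa = -log(3.71e-04) = 3.43. pH = pKa + log([A⁻]/[HA]) = 3.43 + log(0.27/0.27)

pH = 3.43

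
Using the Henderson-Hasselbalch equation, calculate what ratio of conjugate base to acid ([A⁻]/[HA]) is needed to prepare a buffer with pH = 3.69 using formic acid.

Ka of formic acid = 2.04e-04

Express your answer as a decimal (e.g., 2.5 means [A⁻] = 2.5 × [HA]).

pKa = -log(2.04e-04) = 3.6904. pH = pKa + log([A⁻]/[HA]), so log([A⁻]/[HA]) = pH − pKa = 3.69 − 3.6904 = -0.0004. [A⁻]/[HA] = 10^(-0.0004) = 0.999

[A⁻]/[HA] = 0.999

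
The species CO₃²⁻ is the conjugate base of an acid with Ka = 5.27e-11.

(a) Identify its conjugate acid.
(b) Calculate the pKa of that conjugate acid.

(a) The conjugate acid is formed by adding one H⁺ to CO₃²⁻, giving HCO₃⁻. (b) pKa = -log(Ka) = -log(5.27e-11) = 10.28.

Conjugate acid: HCO₃⁻; pK_a = 10.28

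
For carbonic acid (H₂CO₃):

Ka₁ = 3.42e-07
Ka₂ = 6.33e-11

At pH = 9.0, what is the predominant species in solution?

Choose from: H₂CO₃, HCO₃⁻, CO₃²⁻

pKa₁ = 6.47, pKa₂ = 10.20. For a polyprotic acid the predominant species crosses at each pKa: below pKa_n the protonated form dominates, above it the deprotonated form does. At pH = 9.0, the predominant species is HCO₃⁻.

HCO₃⁻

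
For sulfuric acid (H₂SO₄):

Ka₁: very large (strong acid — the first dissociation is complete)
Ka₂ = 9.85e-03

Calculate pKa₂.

pKa₂ = -log(Ka₂) = -log(9.85e-03) = 2.01.

pK_{a2} = 2.01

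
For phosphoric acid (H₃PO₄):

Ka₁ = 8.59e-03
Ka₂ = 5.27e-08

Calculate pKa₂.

pKa₂ = -log(Ka₂) = -log(5.27e-08) = 7.28.

pK_{a2} = 7.28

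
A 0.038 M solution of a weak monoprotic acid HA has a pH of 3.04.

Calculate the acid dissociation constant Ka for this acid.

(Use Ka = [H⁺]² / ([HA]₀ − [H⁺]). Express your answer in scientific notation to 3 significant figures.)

[H⁺] = 10^(−pH) = 10^(−3.04) = 9.120e-04 M. For HA ⇌ H⁺ + A⁻, Ka = [H⁺][A⁻]/[HA] = [H⁺]² / ([HA]₀ − [H⁺]) = (9.120e-04)² / (0.038 − 9.120e-04) = 2.24e-05.

K_a = 2.24e-05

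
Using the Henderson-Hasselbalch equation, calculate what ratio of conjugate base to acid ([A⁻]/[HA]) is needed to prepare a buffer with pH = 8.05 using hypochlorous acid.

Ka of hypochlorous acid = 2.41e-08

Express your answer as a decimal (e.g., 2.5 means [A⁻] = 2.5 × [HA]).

pKa = -log(2.41e-08) = 7.6180. pH = pKa + log([A⁻]/[HA]), so log([A⁻]/[HA]) = pH − pKa = 8.05 − 7.6180 = 0.4320. [A⁻]/[HA] = 10^(0.4320) = 2.70

[A⁻]/[HA] = 2.70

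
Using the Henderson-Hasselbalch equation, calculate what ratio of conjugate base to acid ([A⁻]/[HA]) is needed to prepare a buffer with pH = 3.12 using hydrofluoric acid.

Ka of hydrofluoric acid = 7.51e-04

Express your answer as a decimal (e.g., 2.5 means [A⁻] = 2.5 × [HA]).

pKa = -log(7.51e-04) = 3.1244. pH = pKa + log([A⁻]/[HA]), so log([A⁻]/[HA]) = pH − pKa = 3.12 − 3.1244 = -0.0044. [A⁻]/[HA] = 10^(-0.0044) = 0.990

[A⁻]/[HA] = 0.990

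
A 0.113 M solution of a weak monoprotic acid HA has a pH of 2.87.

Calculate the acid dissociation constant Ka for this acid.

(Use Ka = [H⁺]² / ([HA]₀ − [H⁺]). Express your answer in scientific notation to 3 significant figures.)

[H⁺] = 10^(−pH) = 10^(−2.87) = 1.349e-03 M. For HA ⇌ H⁺ + A⁻, Ka = [H⁺][A⁻]/[HA] = [H⁺]² / ([HA]₀ − [H⁺]) = (1.349e-03)² / (0.113 − 1.349e-03) = 1.63e-05.

K_a = 1.63e-05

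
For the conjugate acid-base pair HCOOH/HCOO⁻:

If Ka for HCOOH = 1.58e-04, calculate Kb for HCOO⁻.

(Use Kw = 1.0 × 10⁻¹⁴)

For a conjugate pair Ka × Kb = Kw, so Kb = Kw/Ka = 1.0 × 10⁻¹⁴ / 1.58e-04 = 6.33e-11.

K_b = 6.33e-11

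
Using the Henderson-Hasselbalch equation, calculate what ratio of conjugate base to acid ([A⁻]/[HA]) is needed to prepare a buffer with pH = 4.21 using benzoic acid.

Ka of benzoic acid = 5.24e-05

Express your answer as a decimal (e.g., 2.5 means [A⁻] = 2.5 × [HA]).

pKa = -log(5.24e-05) = 4.2807. pH = pKa + log([A⁻]/[HA]), so log([A⁻]/[HA]) = pH − pKa = 4.21 − 4.2807 = -0.0707. [A⁻]/[HA] = 10^(-0.0707) = 0.850

[A⁻]/[HA] = 0.850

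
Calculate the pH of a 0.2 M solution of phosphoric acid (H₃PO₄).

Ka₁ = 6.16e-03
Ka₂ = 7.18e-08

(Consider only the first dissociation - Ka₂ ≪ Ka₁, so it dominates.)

First dissociation dominates. From Ka₁ = [H⁺][HA⁻]/[H₂A], x² + Ka₁·x − Ka₁·C = 0 with C = 0.2 M and Ka₁ = 6.16e-03. Solving: [H⁺] = (−Ka₁ + √(Ka₁² + 4·Ka₁·C)) / 2 = 3.2155e-02 M. pH = -log(3.2155e-02) = 1.49.

pH = 1.49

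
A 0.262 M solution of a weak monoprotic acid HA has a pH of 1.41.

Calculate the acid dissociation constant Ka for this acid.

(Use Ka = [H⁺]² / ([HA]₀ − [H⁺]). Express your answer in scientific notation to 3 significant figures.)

[H⁺] = 10^(−pH) = 10^(−1.41) = 3.890e-02 M. For HA ⇌ H⁺ + A⁻, Ka = [H⁺][A⁻]/[HA] = [H⁺]² / ([HA]₀ − [H⁺]) = (3.890e-02)² / (0.262 − 3.890e-02) = 6.78e-03.

K_a = 6.78e-03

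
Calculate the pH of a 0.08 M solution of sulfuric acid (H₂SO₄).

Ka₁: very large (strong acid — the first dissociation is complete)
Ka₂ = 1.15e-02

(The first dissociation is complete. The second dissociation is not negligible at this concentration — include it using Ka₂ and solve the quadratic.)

First dissociation is complete: [H⁺]₀ = [HSO₄⁻]₀ = C = 0.08 M. Second dissociation HSO₄⁻ ⇌ H⁺ + SO₄²⁻: let x = [SO₄²⁻]. Ka₂ = (C + x)·x / (C − x) = 1.15e-02 → x² + (C + Ka₂)·x − Ka₂·C = 0 → x² + 0.09150·x − 9.200e-04 = 0. x = (−0.09150 + √(0.09150² + 4 × 9.200e-04)) / 2 = 9.1414e-03 M. [H⁺] = C + x = 0.08 + 9.1414e-03 = 8.9141e-02 M. pH = -log(8.9141e-02) = 1.05.

pH = 1.05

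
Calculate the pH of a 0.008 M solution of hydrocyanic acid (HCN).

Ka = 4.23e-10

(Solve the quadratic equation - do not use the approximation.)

x² + Ka×x - Ka×C = 0. Using quadratic formula: [H⁺] = 1.8394e-06

pH = 5.74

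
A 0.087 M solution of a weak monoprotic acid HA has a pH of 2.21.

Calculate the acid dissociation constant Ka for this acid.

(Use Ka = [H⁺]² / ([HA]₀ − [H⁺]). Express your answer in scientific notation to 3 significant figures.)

[H⁺] = 10^(−pH) = 10^(−2.21) = 6.166e-03 M. For HA ⇌ H⁺ + A⁻, Ka = [H⁺][A⁻]/[HA] = [H⁺]² / ([HA]₀ − [H⁺]) = (6.166e-03)² / (0.087 − 6.166e-03) = 4.70e-04.

K_a = 4.70e-04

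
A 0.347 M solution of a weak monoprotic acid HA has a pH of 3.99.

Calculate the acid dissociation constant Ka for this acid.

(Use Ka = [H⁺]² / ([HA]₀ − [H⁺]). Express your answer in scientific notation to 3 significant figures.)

[H⁺] = 10^(−pH) = 10^(−3.99) = 1.023e-04 M. For HA ⇌ H⁺ + A⁻, Ka = [H⁺][A⁻]/[HA] = [H⁺]² / ([HA]₀ − [H⁺]) = (1.023e-04)² / (0.347 − 1.023e-04) = 3.02e-08.

K_a = 3.02e-08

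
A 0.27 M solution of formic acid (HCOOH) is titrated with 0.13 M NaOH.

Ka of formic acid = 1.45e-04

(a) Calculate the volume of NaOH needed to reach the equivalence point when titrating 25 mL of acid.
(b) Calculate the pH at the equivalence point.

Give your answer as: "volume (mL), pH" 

moles acid = 0.27 × 25/1000 = 0.00675 mol; V_base = moles/0.13 × 1000 = 51.9 mL. At equivalence only the conjugate base is present: [A⁻] = 0.00675/0.077 = 8.7750e-02 M. Kb = Kw/Ka = 6.90e-11; [OH⁻] = √(Kb × [A⁻]) = 2.4600e-06; pOH = 5.61; pH = 14 - pOH = 8.39.

V = 51.9 mL, pH = 8.39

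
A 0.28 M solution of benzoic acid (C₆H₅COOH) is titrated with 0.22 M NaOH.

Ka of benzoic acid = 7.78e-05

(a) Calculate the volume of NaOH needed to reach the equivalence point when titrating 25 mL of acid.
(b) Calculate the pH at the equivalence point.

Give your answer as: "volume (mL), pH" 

moles acid = 0.28 × 25/1000 = 0.007 mol; V_base = moles/0.22 × 1000 = 31.8 mL. At equivalence only the conjugate base is present: [A⁻] = 0.007/0.057 = 1.2320e-01 M. Kb = Kw/Ka = 1.29e-10; [OH⁻] = √(Kb × [A⁻]) = 3.9794e-06; pOH = 5.40; pH = 14 - pOH = 8.60.

V = 31.8 mL, pH = 8.60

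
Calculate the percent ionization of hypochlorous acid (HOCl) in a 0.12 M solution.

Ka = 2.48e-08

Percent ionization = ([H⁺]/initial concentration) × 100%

Using Ka equilibrium: x² + Ka×x - Ka×C = 0. Solving: [H⁺] = 5.4540e-05. Percent = (5.4540e-05/0.12) × 100

Percent ionization = 0.0455%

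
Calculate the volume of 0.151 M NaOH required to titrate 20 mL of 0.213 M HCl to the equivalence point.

At equivalence: moles acid = moles base. moles HCl = 0.213 × 20/1000 = 0.00426 mol. V_base = moles / 0.151 × 1000 = 28.2 mL.

V_{base} = 28.2 mL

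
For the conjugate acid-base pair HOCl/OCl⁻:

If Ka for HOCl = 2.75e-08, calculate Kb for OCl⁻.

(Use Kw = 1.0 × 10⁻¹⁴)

For a conjugate pair Ka × Kb = Kw, so Kb = Kw/Ka = 1.0 × 10⁻¹⁴ / 2.75e-08 = 3.64e-07.

K_b = 3.64e-07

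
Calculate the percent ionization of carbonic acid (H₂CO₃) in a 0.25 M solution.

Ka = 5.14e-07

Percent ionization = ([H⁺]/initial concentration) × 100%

Using Ka equilibrium: x² + Ka×x - Ka×C = 0. Solving: [H⁺] = 3.5821e-04. Percent = (3.5821e-04/0.25) × 100

Percent ionization = 0.143%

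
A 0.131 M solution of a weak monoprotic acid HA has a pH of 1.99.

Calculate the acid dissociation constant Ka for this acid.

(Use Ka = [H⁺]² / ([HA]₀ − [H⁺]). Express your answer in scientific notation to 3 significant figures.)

[H⁺] = 10^(−pH) = 10^(−1.99) = 1.023e-02 M. For HA ⇌ H⁺ + A⁻, Ka = [H⁺][A⁻]/[HA] = [H⁺]² / ([HA]₀ − [H⁺]) = (1.023e-02)² / (0.131 − 1.023e-02) = 8.67e-04.

K_a = 8.67e-04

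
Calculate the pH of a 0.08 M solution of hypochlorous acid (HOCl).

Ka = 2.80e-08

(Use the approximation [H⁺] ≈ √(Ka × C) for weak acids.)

[H⁺] = √(Ka × C) = √(2.80e-08 × 0.08) = 4.7329e-05. pH = -log(4.7329e-05)

pH = 4.32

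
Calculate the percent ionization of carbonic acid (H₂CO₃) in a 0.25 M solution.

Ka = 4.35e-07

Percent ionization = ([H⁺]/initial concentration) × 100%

Using Ka equilibrium: x² + Ka×x - Ka×C = 0. Solving: [H⁺] = 3.2956e-04. Percent = (3.2956e-04/0.25) × 100

Percent ionization = 0.132%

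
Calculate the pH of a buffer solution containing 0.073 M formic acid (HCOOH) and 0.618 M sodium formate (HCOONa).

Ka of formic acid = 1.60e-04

pKa = -log(1.60e-04) = 3.80. pH = pKa + log([A⁻]/[HA]) = 3.80 + log(0.618/0.073)

pH = 4.72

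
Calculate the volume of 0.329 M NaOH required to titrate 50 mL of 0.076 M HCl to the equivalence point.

At equivalence: moles acid = moles base. moles HCl = 0.076 × 50/1000 = 0.0038 mol. V_base = moles / 0.329 × 1000 = 11.6 mL.

V_{base} = 11.6 mL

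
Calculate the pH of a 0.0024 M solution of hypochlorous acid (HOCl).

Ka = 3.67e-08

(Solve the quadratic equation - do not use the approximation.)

x² + Ka×x - Ka×C = 0. Using quadratic formula: [H⁺] = 9.3668e-06

pH = 5.03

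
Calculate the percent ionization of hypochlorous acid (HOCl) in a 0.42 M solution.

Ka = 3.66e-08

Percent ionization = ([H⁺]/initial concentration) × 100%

Using Ka equilibrium: x² + Ka×x - Ka×C = 0. Solving: [H⁺] = 1.2397e-04. Percent = (1.2397e-04/0.42) × 100

Percent ionization = 0.0295%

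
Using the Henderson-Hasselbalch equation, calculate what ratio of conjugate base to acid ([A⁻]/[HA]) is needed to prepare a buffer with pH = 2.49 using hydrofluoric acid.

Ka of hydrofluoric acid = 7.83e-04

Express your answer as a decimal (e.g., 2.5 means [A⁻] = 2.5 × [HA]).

pKa = -log(7.83e-04) = 3.1062. pH = pKa + log([A⁻]/[HA]), so log([A⁻]/[HA]) = pH − pKa = 2.49 − 3.1062 = -0.6162. [A⁻]/[HA] = 10^(-0.6162) = 0.242

[A⁻]/[HA] = 0.242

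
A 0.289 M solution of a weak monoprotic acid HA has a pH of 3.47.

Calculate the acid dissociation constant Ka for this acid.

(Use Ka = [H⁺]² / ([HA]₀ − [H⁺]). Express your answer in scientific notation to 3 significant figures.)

[H⁺] = 10^(−pH) = 10^(−3.47) = 3.388e-04 M. For HA ⇌ H⁺ + A⁻, Ka = [H⁺][A⁻]/[HA] = [H⁺]² / ([HA]₀ − [H⁺]) = (3.388e-04)² / (0.289 − 3.388e-04) = 3.98e-07.

K_a = 3.98e-07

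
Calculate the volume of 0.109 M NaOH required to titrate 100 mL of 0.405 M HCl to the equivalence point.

At equivalence: moles acid = moles base. moles HCl = 0.405 × 100/1000 = 0.0405 mol. V_base = moles / 0.109 × 1000 = 371.6 mL.

V_{base} = 371.6 mL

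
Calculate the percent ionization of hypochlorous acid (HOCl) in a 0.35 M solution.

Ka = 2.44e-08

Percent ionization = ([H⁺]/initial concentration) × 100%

Using Ka equilibrium: x² + Ka×x - Ka×C = 0. Solving: [H⁺] = 9.2400e-05. Percent = (9.2400e-05/0.35) × 100

Percent ionization = 0.0264%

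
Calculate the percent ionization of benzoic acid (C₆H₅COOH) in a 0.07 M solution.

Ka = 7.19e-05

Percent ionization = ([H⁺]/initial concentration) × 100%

Using Ka equilibrium: x² + Ka×x - Ka×C = 0. Solving: [H⁺] = 2.2078e-03. Percent = (2.2078e-03/0.07) × 100

Percent ionization = 3.15%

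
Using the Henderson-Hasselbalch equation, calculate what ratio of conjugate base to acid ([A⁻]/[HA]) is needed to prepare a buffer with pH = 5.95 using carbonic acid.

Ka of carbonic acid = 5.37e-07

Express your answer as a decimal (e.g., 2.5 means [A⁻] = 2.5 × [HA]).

pKa = -log(5.37e-07) = 6.2700. pH = pKa + log([A⁻]/[HA]), so log([A⁻]/[HA]) = pH − pKa = 5.95 − 6.2700 = -0.3200. [A⁻]/[HA] = 10^(-0.3200) = 0.479

[A⁻]/[HA] = 0.479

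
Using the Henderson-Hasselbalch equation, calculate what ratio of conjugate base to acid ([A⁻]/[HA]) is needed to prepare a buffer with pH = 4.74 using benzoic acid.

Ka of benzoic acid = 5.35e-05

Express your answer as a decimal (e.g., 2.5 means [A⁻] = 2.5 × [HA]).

pKa = -log(5.35e-05) = 4.2716. pH = pKa + log([A⁻]/[HA]), so log([A⁻]/[HA]) = pH − pKa = 4.74 − 4.2716 = 0.4684. [A⁻]/[HA] = 10^(0.4684) = 2.94

[A⁻]/[HA] = 2.94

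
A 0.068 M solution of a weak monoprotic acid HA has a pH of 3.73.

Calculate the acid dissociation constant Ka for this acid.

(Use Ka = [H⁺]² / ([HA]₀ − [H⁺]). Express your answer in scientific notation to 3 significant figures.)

[H⁺] = 10^(−pH) = 10^(−3.73) = 1.862e-04 M. For HA ⇌ H⁺ + A⁻, Ka = [H⁺][A⁻]/[HA] = [H⁺]² / ([HA]₀ − [H⁺]) = (1.862e-04)² / (0.068 − 1.862e-04) = 5.11e-07.

K_a = 5.11e-07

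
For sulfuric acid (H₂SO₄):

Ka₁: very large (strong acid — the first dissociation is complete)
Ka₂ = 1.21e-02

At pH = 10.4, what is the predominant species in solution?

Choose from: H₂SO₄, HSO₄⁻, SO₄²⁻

The first dissociation is complete, so H₂SO₄ itself is never the predominant species in water; pKa₂ = -log(1.21e-02) = 1.92. For a polyprotic acid the predominant species crosses at each pKa: below pKa_n the protonated form dominates, above it the deprotonated form does. At pH = 10.4, the predominant species is SO₄²⁻.

SO₄²⁻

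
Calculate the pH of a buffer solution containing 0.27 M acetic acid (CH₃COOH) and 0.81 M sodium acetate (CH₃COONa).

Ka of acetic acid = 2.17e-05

pKa = -log(2.17e-05) = 4.66. pH = pKa + log([A⁻]/[HA]) = 4.66 + log(0.81/0.27)

pH = 5.14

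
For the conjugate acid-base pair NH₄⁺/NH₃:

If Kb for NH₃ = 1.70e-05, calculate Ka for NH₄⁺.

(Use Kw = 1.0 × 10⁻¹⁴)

For a conjugate pair Ka × Kb = Kw, so Ka = Kw/Kb = 1.0 × 10⁻¹⁴ / 1.70e-05 = 5.88e-10.

K_a = 5.88e-10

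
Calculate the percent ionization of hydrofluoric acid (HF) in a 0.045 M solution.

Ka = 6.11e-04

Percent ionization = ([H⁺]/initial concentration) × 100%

Using Ka equilibrium: x² + Ka×x - Ka×C = 0. Solving: [H⁺] = 4.9470e-03. Percent = (4.9470e-03/0.045) × 100

Percent ionization = 11%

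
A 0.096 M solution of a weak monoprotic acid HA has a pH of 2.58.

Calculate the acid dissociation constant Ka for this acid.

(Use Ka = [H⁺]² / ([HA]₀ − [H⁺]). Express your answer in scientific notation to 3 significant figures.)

[H⁺] = 10^(−pH) = 10^(−2.58) = 2.630e-03 M. For HA ⇌ H⁺ + A⁻, Ka = [H⁺][A⁻]/[HA] = [H⁺]² / ([HA]₀ − [H⁺]) = (2.630e-03)² / (0.096 − 2.630e-03) = 7.41e-05.

K_a = 7.41e-05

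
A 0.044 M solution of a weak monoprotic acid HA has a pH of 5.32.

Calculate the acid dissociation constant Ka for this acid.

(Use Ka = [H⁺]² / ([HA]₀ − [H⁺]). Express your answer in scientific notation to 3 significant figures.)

[H⁺] = 10^(−pH) = 10^(−5.32) = 4.786e-06 M. For HA ⇌ H⁺ + A⁻, Ka = [H⁺][A⁻]/[HA] = [H⁺]² / ([HA]₀ − [H⁺]) = (4.786e-06)² / (0.044 − 4.786e-06) = 5.21e-10.

K_a = 5.21e-10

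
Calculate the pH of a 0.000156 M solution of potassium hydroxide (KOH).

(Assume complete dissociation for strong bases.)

[OH⁻] = 0.000156 M for strong base. pOH = -log[OH⁻] = 3.81, pH = 14 - pOH

pH = 10.19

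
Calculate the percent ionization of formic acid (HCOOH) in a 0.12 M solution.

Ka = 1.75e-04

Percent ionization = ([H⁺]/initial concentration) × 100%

Using Ka equilibrium: x² + Ka×x - Ka×C = 0. Solving: [H⁺] = 4.4959e-03. Percent = (4.4959e-03/0.12) × 100

Percent ionization = 3.75%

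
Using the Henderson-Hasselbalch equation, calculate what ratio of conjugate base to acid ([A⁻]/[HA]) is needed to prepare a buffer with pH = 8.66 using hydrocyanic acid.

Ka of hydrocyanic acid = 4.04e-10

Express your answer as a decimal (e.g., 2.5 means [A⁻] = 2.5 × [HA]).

pKa = -log(4.04e-10) = 9.3936. pH = pKa + log([A⁻]/[HA]), so log([A⁻]/[HA]) = pH − pKa = 8.66 − 9.3936 = -0.7336. [A⁻]/[HA] = 10^(-0.7336) = 0.185

[A⁻]/[HA] = 0.185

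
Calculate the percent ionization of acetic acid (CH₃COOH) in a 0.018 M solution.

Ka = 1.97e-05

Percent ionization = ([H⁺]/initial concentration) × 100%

Using Ka equilibrium: x² + Ka×x - Ka×C = 0. Solving: [H⁺] = 5.8571e-04. Percent = (5.8571e-04/0.018) × 100

Percent ionization = 3.25%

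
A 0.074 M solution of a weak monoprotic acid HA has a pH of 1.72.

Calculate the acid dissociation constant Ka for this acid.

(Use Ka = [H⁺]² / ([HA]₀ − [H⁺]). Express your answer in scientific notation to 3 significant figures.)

[H⁺] = 10^(−pH) = 10^(−1.72) = 1.905e-02 M. For HA ⇌ H⁺ + A⁻, Ka = [H⁺][A⁻]/[HA] = [H⁺]² / ([HA]₀ − [H⁺]) = (1.905e-02)² / (0.074 − 1.905e-02) = 6.61e-03.

K_a = 6.61e-03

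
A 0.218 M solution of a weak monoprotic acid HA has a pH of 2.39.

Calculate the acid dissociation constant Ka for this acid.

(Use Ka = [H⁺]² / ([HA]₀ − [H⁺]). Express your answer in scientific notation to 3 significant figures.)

[H⁺] = 10^(−pH) = 10^(−2.39) = 4.074e-03 M. For HA ⇌ H⁺ + A⁻, Ka = [H⁺][A⁻]/[HA] = [H⁺]² / ([HA]₀ − [H⁺]) = (4.074e-03)² / (0.218 − 4.074e-03) = 7.76e-05.

K_a = 7.76e-05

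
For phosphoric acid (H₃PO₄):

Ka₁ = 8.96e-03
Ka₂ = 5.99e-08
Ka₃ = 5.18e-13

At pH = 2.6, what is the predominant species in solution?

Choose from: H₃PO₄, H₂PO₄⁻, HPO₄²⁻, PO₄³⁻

pKa₁ = 2.05, pKa₂ = 7.22, pKa₃ = 12.29. For a polyprotic acid the predominant species crosses at each pKa: below pKa_n the protonated form dominates, above it the deprotonated form does. At pH = 2.6, the predominant species is H₂PO₄⁻.

H₂PO₄⁻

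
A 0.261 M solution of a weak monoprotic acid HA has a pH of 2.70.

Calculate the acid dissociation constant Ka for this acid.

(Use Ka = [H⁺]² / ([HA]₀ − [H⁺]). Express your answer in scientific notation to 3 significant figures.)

[H⁺] = 10^(−pH) = 10^(−2.70) = 1.995e-03 M. For HA ⇌ H⁺ + A⁻, Ka = [H⁺][A⁻]/[HA] = [H⁺]² / ([HA]₀ − [H⁺]) = (1.995e-03)² / (0.261 − 1.995e-03) = 1.54e-05.

K_a = 1.54e-05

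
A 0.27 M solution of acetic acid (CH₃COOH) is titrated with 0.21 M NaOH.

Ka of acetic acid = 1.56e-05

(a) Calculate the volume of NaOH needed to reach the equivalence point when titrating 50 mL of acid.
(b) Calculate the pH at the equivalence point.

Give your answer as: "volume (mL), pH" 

moles acid = 0.27 × 50/1000 = 0.0135 mol; V_base = moles/0.21 × 1000 = 64.3 mL. At equivalence only the conjugate base is present: [A⁻] = 0.0135/0.114 = 1.1812e-01 M. Kb = Kw/Ka = 6.41e-10; [OH⁻] = √(Kb × [A⁻]) = 8.7018e-06; pOH = 5.06; pH = 14 - pOH = 8.94.

V = 64.3 mL, pH = 8.94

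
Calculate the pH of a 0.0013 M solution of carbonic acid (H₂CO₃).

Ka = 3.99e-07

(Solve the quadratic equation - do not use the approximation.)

x² + Ka×x - Ka×C = 0. Using quadratic formula: [H⁺] = 2.2576e-05

pH = 4.65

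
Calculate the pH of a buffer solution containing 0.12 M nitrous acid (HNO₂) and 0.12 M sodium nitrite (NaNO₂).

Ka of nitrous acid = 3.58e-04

pKa = -log(3.58e-04) = 3.45. pH = pKa + log([A⁻]/[HA]) = 3.45 + log(0.12/0.12)

pH = 3.45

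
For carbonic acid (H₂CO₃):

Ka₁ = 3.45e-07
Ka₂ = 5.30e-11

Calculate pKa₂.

pKa₂ = -log(Ka₂) = -log(5.30e-11) = 10.28.

pK_{a2} = 10.28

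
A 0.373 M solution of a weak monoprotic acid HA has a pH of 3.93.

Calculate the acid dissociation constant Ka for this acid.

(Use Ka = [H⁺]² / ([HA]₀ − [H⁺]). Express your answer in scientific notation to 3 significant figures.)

[H⁺] = 10^(−pH) = 10^(−3.93) = 1.175e-04 M. For HA ⇌ H⁺ + A⁻, Ka = [H⁺][A⁻]/[HA] = [H⁺]² / ([HA]₀ − [H⁺]) = (1.175e-04)² / (0.373 − 1.175e-04) = 3.70e-08.

K_a = 3.70e-08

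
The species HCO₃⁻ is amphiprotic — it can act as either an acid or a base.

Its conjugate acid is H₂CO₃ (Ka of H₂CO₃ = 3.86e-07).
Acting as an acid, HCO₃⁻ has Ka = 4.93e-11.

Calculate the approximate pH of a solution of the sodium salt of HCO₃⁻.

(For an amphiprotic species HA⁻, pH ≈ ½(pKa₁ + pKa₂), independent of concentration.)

pKa₁ = -log(3.86e-07) = 6.41; pKa₂ = -log(4.93e-11) = 10.31. For an amphiprotic species, pH ≈ ½(pKa₁ + pKa₂) = ½(6.41 + 10.31) = 8.36.

pH = 8.36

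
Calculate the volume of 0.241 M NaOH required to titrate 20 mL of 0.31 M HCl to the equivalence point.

At equivalence: moles acid = moles base. moles HCl = 0.31 × 20/1000 = 0.0062 mol. V_base = moles / 0.241 × 1000 = 25.7 mL.

V_{base} = 25.7 mL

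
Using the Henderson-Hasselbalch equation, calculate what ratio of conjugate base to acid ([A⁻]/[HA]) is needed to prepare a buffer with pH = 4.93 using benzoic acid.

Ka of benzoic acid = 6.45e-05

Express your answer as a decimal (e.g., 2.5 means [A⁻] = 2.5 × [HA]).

pKa = -log(6.45e-05) = 4.1904. pH = pKa + log([A⁻]/[HA]), so log([A⁻]/[HA]) = pH − pKa = 4.93 − 4.1904 = 0.7396. [A⁻]/[HA] = 10^(0.7396) = 5.49

[A⁻]/[HA] = 5.49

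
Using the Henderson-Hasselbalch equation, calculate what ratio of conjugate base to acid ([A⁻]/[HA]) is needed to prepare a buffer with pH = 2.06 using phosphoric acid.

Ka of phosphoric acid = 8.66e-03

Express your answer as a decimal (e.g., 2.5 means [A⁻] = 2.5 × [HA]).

pKa = -log(8.66e-03) = 2.0625. pH = pKa + log([A⁻]/[HA]), so log([A⁻]/[HA]) = pH − pKa = 2.06 − 2.0625 = -0.0025. [A⁻]/[HA] = 10^(-0.0025) = 0.994

[A⁻]/[HA] = 0.994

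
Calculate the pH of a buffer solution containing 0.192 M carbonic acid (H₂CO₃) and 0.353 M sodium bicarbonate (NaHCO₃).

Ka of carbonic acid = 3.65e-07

pKa = -log(3.65e-07) = 6.44. pH = pKa + log([A⁻]/[HA]) = 6.44 + log(0.353/0.192)

pH = 6.70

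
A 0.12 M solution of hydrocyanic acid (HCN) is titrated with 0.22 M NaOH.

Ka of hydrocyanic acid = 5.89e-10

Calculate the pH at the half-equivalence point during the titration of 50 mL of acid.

At half-equivalence [HA] = [A⁻], so Henderson-Hasselbalch gives pH = pKa = -log(5.89e-10) = 9.23.

pH = pKa = 9.23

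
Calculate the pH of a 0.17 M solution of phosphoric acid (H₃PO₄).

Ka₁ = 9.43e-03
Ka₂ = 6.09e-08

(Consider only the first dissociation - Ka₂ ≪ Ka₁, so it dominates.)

First dissociation dominates. From Ka₁ = [H⁺][HA⁻]/[H₂A], x² + Ka₁·x − Ka₁·C = 0 with C = 0.17 M and Ka₁ = 9.43e-03. Solving: [H⁺] = (−Ka₁ + √(Ka₁² + 4·Ka₁·C)) / 2 = 3.5600e-02 M. pH = -log(3.5600e-02) = 1.45.

pH = 1.45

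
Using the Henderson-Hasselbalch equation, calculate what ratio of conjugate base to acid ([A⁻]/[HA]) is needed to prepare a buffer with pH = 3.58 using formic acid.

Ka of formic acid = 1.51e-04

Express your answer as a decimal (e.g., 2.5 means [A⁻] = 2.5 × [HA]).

pKa = -log(1.51e-04) = 3.8210. pH = pKa + log([A⁻]/[HA]), so log([A⁻]/[HA]) = pH − pKa = 3.58 − 3.8210 = -0.2410. [A⁻]/[HA] = 10^(-0.2410) = 0.574

[A⁻]/[HA] = 0.574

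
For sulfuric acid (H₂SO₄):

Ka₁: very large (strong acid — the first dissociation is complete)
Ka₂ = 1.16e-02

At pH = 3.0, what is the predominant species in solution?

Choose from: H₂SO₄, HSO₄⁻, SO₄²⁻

The first dissociation is complete, so H₂SO₄ itself is never the predominant species in water; pKa₂ = -log(1.16e-02) = 1.94. For a polyprotic acid the predominant species crosses at each pKa: below pKa_n the protonated form dominates, above it the deprotonated form does. At pH = 3.0, the predominant species is SO₄²⁻.

SO₄²⁻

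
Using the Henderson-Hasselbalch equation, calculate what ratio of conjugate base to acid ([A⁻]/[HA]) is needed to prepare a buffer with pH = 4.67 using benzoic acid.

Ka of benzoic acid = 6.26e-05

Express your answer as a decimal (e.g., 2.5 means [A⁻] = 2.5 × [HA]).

pKa = -log(6.26e-05) = 4.2034. pH = pKa + log([A⁻]/[HA]), so log([A⁻]/[HA]) = pH − pKa = 4.67 − 4.2034 = 0.4666. [A⁻]/[HA] = 10^(0.4666) = 2.93

[A⁻]/[HA] = 2.93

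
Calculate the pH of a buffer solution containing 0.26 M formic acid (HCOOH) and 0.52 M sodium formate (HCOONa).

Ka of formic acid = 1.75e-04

pKa = -log(1.75e-04) = 3.76. pH = pKa + log([A⁻]/[HA]) = 3.76 + log(0.52/0.26)

pH = 4.06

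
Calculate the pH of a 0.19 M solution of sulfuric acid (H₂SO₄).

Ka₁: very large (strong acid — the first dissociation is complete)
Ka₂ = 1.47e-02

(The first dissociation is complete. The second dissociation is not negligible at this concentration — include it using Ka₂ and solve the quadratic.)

First dissociation is complete: [H⁺]₀ = [HSO₄⁻]₀ = C = 0.19 M. Second dissociation HSO₄⁻ ⇌ H⁺ + SO₄²⁻: let x = [SO₄²⁻]. Ka₂ = (C + x)·x / (C − x) = 1.47e-02 → x² + (C + Ka₂)·x − Ka₂·C = 0 → x² + 0.20470·x − 2.793e-03 = 0. x = (−0.20470 + √(0.20470² + 4 × 2.793e-03)) / 2 = 1.2839e-02 M. [H⁺] = C + x = 0.19 + 1.2839e-02 = 2.0284e-01 M. pH = -log(2.0284e-01) = 0.69.

pH = 0.69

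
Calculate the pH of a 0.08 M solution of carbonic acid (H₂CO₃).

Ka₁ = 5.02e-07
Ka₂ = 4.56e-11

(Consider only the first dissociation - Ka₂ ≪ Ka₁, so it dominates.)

First dissociation dominates. From Ka₁ = [H⁺][HA⁻]/[H₂A], x² + Ka₁·x − Ka₁·C = 0 with C = 0.08 M and Ka₁ = 5.02e-07. Solving: [H⁺] = (−Ka₁ + √(Ka₁² + 4·Ka₁·C)) / 2 = 2.0015e-04 M. pH = -log(2.0015e-04) = 3.70.

pH = 3.70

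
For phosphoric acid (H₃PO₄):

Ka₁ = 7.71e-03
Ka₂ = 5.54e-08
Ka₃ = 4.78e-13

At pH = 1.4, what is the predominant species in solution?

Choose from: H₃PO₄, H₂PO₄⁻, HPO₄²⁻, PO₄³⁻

pKa₁ = 2.11, pKa₂ = 7.26, pKa₃ = 12.32. For a polyprotic acid the predominant species crosses at each pKa: below pKa_n the protonated form dominates, above it the deprotonated form does. At pH = 1.4, the predominant species is H₃PO₄.

H₃PO₄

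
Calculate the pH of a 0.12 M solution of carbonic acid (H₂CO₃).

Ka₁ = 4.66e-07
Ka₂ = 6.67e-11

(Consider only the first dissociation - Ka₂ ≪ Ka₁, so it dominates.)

First dissociation dominates. From Ka₁ = [H⁺][HA⁻]/[H₂A], x² + Ka₁·x − Ka₁·C = 0 with C = 0.12 M and Ka₁ = 4.66e-07. Solving: [H⁺] = (−Ka₁ + √(Ka₁² + 4·Ka₁·C)) / 2 = 2.3624e-04 M. pH = -log(2.3624e-04) = 3.63.

pH = 3.63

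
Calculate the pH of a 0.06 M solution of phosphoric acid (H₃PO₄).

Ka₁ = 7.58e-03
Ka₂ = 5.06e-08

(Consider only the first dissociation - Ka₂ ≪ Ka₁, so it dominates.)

First dissociation dominates. From Ka₁ = [H⁺][HA⁻]/[H₂A], x² + Ka₁·x − Ka₁·C = 0 with C = 0.06 M and Ka₁ = 7.58e-03. Solving: [H⁺] = (−Ka₁ + √(Ka₁² + 4·Ka₁·C)) / 2 = 1.7870e-02 M. pH = -log(1.7870e-02) = 1.75.

pH = 1.75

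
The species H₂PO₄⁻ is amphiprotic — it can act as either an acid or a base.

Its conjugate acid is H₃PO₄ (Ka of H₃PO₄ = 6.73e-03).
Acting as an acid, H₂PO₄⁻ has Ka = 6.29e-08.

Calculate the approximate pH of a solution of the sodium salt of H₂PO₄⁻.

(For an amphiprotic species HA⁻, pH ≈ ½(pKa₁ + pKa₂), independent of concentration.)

pKa₁ = -log(6.73e-03) = 2.17; pKa₂ = -log(6.29e-08) = 7.20. For an amphiprotic species, pH ≈ ½(pKa₁ + pKa₂) = ½(2.17 + 7.20) = 4.69.

pH = 4.69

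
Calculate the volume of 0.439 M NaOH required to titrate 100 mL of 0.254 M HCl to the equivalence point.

At equivalence: moles acid = moles base. moles HCl = 0.254 × 100/1000 = 0.0254 mol. V_base = moles / 0.439 × 1000 = 57.9 mL.

V_{base} = 57.9 mL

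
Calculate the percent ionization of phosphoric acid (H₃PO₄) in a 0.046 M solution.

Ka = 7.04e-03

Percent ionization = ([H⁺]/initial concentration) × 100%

Using Ka equilibrium: x² + Ka×x - Ka×C = 0. Solving: [H⁺] = 1.4817e-02. Percent = (1.4817e-02/0.046) × 100

Percent ionization = 32.2%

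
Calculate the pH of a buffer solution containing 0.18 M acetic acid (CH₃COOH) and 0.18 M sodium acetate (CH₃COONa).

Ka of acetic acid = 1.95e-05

pKa = -log(1.95e-05) = 4.71. pH = pKa + log([A⁻]/[HA]) = 4.71 + log(0.18/0.18)

pH = 4.71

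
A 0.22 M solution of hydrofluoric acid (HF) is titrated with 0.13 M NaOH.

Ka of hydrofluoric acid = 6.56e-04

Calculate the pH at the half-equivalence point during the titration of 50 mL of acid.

At half-equivalence [HA] = [A⁻], so Henderson-Hasselbalch gives pH = pKa = -log(6.56e-04) = 3.18.

pH = pKa = 3.18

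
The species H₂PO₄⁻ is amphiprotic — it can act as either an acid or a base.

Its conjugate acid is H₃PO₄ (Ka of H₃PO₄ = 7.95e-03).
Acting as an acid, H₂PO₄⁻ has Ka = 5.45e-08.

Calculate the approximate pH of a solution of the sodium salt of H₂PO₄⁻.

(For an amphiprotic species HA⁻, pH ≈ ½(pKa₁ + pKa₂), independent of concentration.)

pKa₁ = -log(7.95e-03) = 2.10; pKa₂ = -log(5.45e-08) = 7.26. For an amphiprotic species, pH ≈ ½(pKa₁ + pKa₂) = ½(2.10 + 7.26) = 4.68.

pH = 4.68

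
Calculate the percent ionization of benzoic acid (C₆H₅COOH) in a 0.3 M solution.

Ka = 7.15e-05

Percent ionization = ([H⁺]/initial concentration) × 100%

Using Ka equilibrium: x² + Ka×x - Ka×C = 0. Solving: [H⁺] = 4.5958e-03. Percent = (4.5958e-03/0.3) × 100

Percent ionization = 1.53%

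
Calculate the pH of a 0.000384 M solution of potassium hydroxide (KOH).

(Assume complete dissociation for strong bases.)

[OH⁻] = 0.000384 M for strong base. pOH = -log[OH⁻] = 3.42, pH = 14 - pOH

pH = 10.58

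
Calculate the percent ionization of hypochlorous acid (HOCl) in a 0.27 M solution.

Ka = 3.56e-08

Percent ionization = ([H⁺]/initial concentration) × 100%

Using Ka equilibrium: x² + Ka×x - Ka×C = 0. Solving: [H⁺] = 9.8023e-05. Percent = (9.8023e-05/0.27) × 100

Percent ionization = 0.0363%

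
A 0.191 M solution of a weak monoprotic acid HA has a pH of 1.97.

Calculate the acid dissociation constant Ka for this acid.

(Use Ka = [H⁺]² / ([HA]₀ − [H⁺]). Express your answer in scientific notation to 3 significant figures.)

[H⁺] = 10^(−pH) = 10^(−1.97) = 1.072e-02 M. For HA ⇌ H⁺ + A⁻, Ka = [H⁺][A⁻]/[HA] = [H⁺]² / ([HA]₀ − [H⁺]) = (1.072e-02)² / (0.191 − 1.072e-02) = 6.37e-04.

K_a = 6.37e-04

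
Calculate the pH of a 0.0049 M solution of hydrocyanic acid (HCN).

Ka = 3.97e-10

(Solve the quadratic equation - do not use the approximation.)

x² + Ka×x - Ka×C = 0. Using quadratic formula: [H⁺] = 1.3945e-06

pH = 5.86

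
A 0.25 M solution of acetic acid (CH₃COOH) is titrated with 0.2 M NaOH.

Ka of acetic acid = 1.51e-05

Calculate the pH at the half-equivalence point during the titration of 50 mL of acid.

At half-equivalence [HA] = [A⁻], so Henderson-Hasselbalch gives pH = pKa = -log(1.51e-05) = 4.82.

pH = pKa = 4.82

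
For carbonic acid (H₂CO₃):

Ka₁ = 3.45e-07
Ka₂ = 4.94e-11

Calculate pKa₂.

pKa₂ = -log(Ka₂) = -log(4.94e-11) = 10.31.

pK_{a2} = 10.31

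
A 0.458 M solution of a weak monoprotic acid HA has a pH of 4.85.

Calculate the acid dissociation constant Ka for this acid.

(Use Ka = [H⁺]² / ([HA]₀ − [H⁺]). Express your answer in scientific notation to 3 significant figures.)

[H⁺] = 10^(−pH) = 10^(−4.85) = 1.413e-05 M. For HA ⇌ H⁺ + A⁻, Ka = [H⁺][A⁻]/[HA] = [H⁺]² / ([HA]₀ − [H⁺]) = (1.413e-05)² / (0.458 − 1.413e-05) = 4.36e-10.

K_a = 4.36e-10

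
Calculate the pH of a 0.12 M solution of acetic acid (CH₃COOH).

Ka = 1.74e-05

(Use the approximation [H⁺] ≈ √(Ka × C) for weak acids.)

[H⁺] = √(Ka × C) = √(1.74e-05 × 0.12) = 1.4450e-03. pH = -log(1.4450e-03)

pH = 2.84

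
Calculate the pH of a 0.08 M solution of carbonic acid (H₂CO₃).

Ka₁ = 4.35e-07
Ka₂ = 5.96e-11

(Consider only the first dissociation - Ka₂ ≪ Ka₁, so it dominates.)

First dissociation dominates. From Ka₁ = [H⁺][HA⁻]/[H₂A], x² + Ka₁·x − Ka₁·C = 0 with C = 0.08 M and Ka₁ = 4.35e-07. Solving: [H⁺] = (−Ka₁ + √(Ka₁² + 4·Ka₁·C)) / 2 = 1.8633e-04 M. pH = -log(1.8633e-04) = 3.73.

pH = 3.73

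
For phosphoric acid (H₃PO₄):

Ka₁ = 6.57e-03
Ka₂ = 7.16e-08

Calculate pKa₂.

pKa₂ = -log(Ka₂) = -log(7.16e-08) = 7.15.

pK_{a2} = 7.15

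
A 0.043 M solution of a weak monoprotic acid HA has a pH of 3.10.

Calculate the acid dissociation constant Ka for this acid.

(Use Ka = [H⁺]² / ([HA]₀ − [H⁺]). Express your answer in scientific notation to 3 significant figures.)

[H⁺] = 10^(−pH) = 10^(−3.10) = 7.943e-04 M. For HA ⇌ H⁺ + A⁻, Ka = [H⁺][A⁻]/[HA] = [H⁺]² / ([HA]₀ − [H⁺]) = (7.943e-04)² / (0.043 − 7.943e-04) = 1.49e-05.

K_a = 1.49e-05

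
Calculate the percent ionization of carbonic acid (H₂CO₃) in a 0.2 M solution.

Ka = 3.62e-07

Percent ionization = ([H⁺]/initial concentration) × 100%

Using Ka equilibrium: x² + Ka×x - Ka×C = 0. Solving: [H⁺] = 2.6889e-04. Percent = (2.6889e-04/0.2) × 100

Percent ionization = 0.134%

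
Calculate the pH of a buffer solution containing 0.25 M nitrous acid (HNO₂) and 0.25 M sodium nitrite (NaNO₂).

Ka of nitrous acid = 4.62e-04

pKa = -log(4.62e-04) = 3.34. pH = pKa + log([A⁻]/[HA]) = 3.34 + log(0.25/0.25)

pH = 3.34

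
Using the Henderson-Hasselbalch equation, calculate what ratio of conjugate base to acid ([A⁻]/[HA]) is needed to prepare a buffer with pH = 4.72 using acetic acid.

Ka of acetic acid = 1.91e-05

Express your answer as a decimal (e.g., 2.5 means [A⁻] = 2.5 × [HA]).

pKa = -log(1.91e-05) = 4.7190. pH = pKa + log([A⁻]/[HA]), so log([A⁻]/[HA]) = pH − pKa = 4.72 − 4.7190 = 0.0010. [A⁻]/[HA] = 10^(0.0010) = 1.00

[A⁻]/[HA] = 1.00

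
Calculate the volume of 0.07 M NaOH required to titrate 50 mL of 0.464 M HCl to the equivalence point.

At equivalence: moles acid = moles base. moles HCl = 0.464 × 50/1000 = 0.0232 mol. V_base = moles / 0.07 × 1000 = 331.4 mL.

V_{base} = 331.4 mL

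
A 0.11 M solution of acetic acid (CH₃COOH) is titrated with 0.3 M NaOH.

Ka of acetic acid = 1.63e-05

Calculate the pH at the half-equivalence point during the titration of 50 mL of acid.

At half-equivalence [HA] = [A⁻], so Henderson-Hasselbalch gives pH = pKa = -log(1.63e-05) = 4.79.

pH = pKa = 4.79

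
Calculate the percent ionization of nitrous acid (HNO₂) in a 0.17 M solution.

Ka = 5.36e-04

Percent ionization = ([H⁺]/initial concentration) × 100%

Using Ka equilibrium: x² + Ka×x - Ka×C = 0. Solving: [H⁺] = 9.2814e-03. Percent = (9.2814e-03/0.17) × 100

Percent ionization = 5.46%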